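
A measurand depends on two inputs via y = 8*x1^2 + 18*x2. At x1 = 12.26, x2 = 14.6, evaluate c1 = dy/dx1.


y = 8*x1^2 + 18*x2
dy/dx1 = 2*8*x1
Evaluate at x1 = 12.26: c1 = 16 * 12.26
c1 = 196.1600

196.1600


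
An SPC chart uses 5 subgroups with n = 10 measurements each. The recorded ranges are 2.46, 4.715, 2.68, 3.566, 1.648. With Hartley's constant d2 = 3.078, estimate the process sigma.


R_bar = (2.46 + 4.715 + 2.68 + 3.566 + 1.648) / 5
R_bar = 15.069 / 5 = 3.0138
sigma_hat = R_bar / d2 = 3.0138 / 3.078 = 0.9791

0.9791


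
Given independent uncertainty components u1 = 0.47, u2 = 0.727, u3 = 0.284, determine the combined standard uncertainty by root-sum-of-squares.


uc = sqrt(0.47^2 + 0.727^2 + 0.284^2)
uc = sqrt(0.830085)
uc = 0.9111

0.9111


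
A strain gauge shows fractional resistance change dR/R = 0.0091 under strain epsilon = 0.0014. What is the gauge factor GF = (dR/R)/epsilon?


GF = (dR/R) / epsilon
= 0.0091 / 0.0014
= 6.5000

6.5000


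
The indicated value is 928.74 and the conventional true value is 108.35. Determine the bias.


Systematic error = measured - true
= 928.74 - 108.35
= 820.3900

820.3900


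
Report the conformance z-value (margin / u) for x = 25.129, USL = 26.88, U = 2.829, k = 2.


u = U / k = 2.829 / 2 = 1.4145
margin = |USL - x| = |26.88 - 25.129| = 1.751
z = margin / u = 1.751 / 1.4145
z = 1.2379

1.2379


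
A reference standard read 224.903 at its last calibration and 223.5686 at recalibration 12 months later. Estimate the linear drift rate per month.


rate = (v2 - v1) / months
= (223.5686 - 224.903) / 12
= -1.3344 / 12
= -0.1112

-0.1112


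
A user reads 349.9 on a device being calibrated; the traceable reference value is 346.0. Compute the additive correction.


Correction = standard - reading
= 346.0 - 349.9
= -3.9000

-3.9000


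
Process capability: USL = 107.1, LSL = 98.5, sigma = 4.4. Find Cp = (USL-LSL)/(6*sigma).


Cp = (USL - LSL) / (6 * sigma)
= (107.1 - 98.5) / (6 * 4.4)
= 8.6000 / 26.4000
= 0.3258

0.3258


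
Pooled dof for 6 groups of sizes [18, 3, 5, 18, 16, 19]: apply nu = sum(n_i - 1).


nu = sum_i (n_i - 1)
nu = ((18 - 1) + (3 - 1) + (5 - 1) + (18 - 1) + (16 - 1) + (19 - 1))
nu = 17 + 2 + 4 + 17 + 15 + 18
nu = 73

73


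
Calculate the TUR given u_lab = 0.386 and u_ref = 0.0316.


TUR = u_lab / u_ref
= 0.386 / 0.0316
= 12.2152

12.2152


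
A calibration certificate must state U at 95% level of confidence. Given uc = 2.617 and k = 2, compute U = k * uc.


U = k * uc
U = 2 * 2.617
U = 5.2340

5.2340


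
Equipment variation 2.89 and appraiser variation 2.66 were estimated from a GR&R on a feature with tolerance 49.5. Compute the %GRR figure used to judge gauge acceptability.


GRR = sqrt(EV^2 + AV^2) = sqrt(2.89^2 + 2.66^2) = 3.9278111
%GRR = GRR / tol * 100 = 3.9278111 / 49.5 * 100
%GRR = 7.9350

7.9350


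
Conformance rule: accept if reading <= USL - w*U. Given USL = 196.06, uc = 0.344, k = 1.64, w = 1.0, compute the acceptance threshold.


U = k * uc = 1.64 * 0.344 = 0.56416
guard band g = w * U = 1.0 * 0.56416 = 0.56416
AL = USL - g = 196.06 - 0.56416
AL = 195.4958

195.4958


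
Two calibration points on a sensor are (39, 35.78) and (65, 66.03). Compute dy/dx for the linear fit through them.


slope = (y2 - y1) / (x2 - x1)
= (66.03 - 35.78) / (65 - 39)
= 30.2500 / 26
= 1.1635

1.1635


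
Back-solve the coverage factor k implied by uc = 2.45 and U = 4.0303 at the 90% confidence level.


k = U / uc
k = 4.0303 / 2.45
k = 1.645

1.645


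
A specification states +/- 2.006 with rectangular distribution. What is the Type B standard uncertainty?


u_B = half_width / sqrt(3)
u_B = 2.006 / 1.7320508
u_B = 1.1582

1.1582


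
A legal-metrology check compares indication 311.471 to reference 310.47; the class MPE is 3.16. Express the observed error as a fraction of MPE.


e = indication - reference = 311.471 - 310.47 = 1.0010
|e| = 1.0010
ratio = |e| / MPE = 1.0010 / 3.16
ratio = 0.3168

0.3168


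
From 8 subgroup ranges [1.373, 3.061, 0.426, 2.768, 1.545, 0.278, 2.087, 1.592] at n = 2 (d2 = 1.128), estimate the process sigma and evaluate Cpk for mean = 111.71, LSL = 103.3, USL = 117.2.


R_bar = (1.373 + 3.061 + 0.426 + 2.768 + 1.545 + 0.278 + 2.087 + 1.592) / 8 = 1.64125
sigma = R_bar / d2 = 1.64125 / 1.128 = 1.4550089
Cp = (USL - LSL)/(6*sigma) = (117.2 - 103.3)/(6*1.4550089) = 1.5922
Cpu = (117.2 - 111.71)/(3*1.4550089) = 1.2577
Cpl = (111.71 - 103.3)/(3*1.4550089) = 1.9267
Cpk = min(Cpu, Cpl) = 1.2577

1.2577


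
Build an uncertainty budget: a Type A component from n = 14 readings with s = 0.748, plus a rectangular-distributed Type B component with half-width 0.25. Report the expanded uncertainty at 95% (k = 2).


u_A = s / sqrt(n) = 0.748 / sqrt(14) = 0.19991141
u_B = half_width / sqrt(3) = 0.25 / sqrt(3) = 0.14433757
uc = sqrt(u_A^2 + u_B^2) = sqrt(0.19991141^2 + 0.14433757^2) = 0.24657231
U = k * uc = 2 * 0.24657231
U = 0.4931

0.4931


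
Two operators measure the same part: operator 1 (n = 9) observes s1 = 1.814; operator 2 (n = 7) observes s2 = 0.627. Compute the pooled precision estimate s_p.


s_p = sqrt(((n1-1)*s1^2 + (n2-1)*s2^2) / (n1+n2-2))
numerator = (9-1)*1.814^2 + (7-1)*0.627^2 = 26.324768 + 2.358774 = 28.683542
denominator = 9 + 7 - 2 = 14
s_p^2 = 28.683542 / 14 = 2.0488244
s_p = sqrt(2.0488244) = 1.4314

1.4314


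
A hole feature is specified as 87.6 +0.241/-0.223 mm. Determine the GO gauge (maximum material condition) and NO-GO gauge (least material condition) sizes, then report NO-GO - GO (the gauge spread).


GO = nominal - lower_tol (smallest hole = maximum material condition)
GO = 87.6 - 0.223 = 87.377
NO-GO = nominal + upper_tol (largest hole = least material condition)
NO-GO = 87.6 + 0.241 = 87.841
spread = NO-GO - GO = 87.841 - 87.377 = 0.4640

0.4640


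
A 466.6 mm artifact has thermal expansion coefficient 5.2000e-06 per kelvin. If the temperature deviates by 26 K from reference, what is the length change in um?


dL = L * alpha * dT
= 466.6 * 5.2000e-06 * 26
= 0.0630843 mm
dL_um = 0.0630843 * 1000 = 63.0843 um

63.0843


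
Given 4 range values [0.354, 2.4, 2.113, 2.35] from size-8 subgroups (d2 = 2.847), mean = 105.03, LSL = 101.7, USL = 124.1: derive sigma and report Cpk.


R_bar = (0.354 + 2.4 + 2.113 + 2.35) / 4 = 1.80425
sigma = R_bar / d2 = 1.80425 / 2.847 = 0.63373727
Cp = (USL - LSL)/(6*sigma) = (124.1 - 101.7)/(6*0.63373727) = 5.8910
Cpu = (124.1 - 105.03)/(3*0.63373727) = 10.0304
Cpl = (105.03 - 101.7)/(3*0.63373727) = 1.7515
Cpk = min(Cpu, Cpl) = 1.7515

1.7515


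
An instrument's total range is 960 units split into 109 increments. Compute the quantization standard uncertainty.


resolution = range / divisions
resolution = 960 / 109 = 8.8073394
u_res = resolution / (2*sqrt(3))
u_res = 8.8073394 / 3.4641016
u_res = 2.5425

2.5425


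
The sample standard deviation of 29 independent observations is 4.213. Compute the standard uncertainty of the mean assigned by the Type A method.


u_A = s / sqrt(n)
u_A = 4.213 / sqrt(29)
u_A = 4.213 / 5.3851648
u_A = 0.7823

0.7823


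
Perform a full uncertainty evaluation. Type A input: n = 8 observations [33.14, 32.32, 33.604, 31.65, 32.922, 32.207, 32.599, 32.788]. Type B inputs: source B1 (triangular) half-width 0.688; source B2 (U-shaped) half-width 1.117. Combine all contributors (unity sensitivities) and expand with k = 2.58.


mean = (33.14 + 32.32 + 33.604 + 31.65 + 32.922 + 32.207 + 32.599 + 32.788) / 8 = 32.65375
s = sqrt(sum((x - mean)^2)/(n-1)) = 0.60366517
u_A = s / sqrt(n) = 0.60366517 / sqrt(8) = 0.21342787
u_B1 = 0.688 / sqrt(6) = 0.28087482
u_B2 = 1.117 / sqrt(2) = 0.78983827
uc = sqrt(0.21342787^2 + 0.28087482^2 + 0.78983827^2) = 0.86503561
U = k * uc = 2.58 * 0.86503561
U = 2.2318

2.2318


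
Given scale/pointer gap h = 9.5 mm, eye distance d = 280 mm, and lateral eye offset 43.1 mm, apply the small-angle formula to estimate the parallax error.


error = h * offset / d
= 9.5 * 43.1 / 280
= 1.4623

1.4623


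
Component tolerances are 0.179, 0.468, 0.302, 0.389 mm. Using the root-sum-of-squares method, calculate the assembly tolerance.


RSS = sqrt(0.179^2 + 0.468^2 + 0.302^2 + 0.389^2)
= sqrt(0.49359)
= 0.7026

0.7026


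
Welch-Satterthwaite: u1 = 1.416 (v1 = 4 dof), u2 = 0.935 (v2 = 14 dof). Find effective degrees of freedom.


uc = sqrt(u1^2 + u2^2) = sqrt(1.416^2 + 0.935^2) = 1.6968444
v_eff = uc^4 / (u1^4/v1 + u2^4/v2)
= 1.6968444^4 / (1.416^4/4 + 0.935^4/14)
= 8.2902586 / 1.0596531
v_eff = 7.8236

7.8236


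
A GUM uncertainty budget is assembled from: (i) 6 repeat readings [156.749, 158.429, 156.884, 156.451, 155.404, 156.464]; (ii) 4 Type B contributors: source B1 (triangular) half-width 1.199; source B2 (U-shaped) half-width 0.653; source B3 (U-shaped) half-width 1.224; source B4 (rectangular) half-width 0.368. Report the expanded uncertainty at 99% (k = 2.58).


mean = (156.749 + 158.429 + 156.884 + 156.451 + 155.404 + 156.464) / 6 = 156.7301667
s = sqrt(sum((x - mean)^2)/(n-1)) = 0.98158554
u_A = s / sqrt(n) = 0.98158554 / sqrt(6) = 0.40073062
u_B1 = 1.199 / sqrt(6) = 0.4894897
u_B2 = 0.653 / sqrt(2) = 0.46174073
u_B3 = 1.224 / sqrt(2) = 0.8654987
u_B4 = 0.368 / sqrt(3) = 0.2124649
uc = sqrt(0.40073062^2 + 0.4894897^2 + 0.46174073^2 + 0.8654987^2 + 0.2124649^2) = 1.1864312
U = k * uc = 2.58 * 1.1864312
U = 3.0610

3.0610


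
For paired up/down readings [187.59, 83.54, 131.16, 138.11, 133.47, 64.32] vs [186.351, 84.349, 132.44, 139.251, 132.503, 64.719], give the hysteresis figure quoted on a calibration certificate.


|187.59 - 186.351| = 1.2390
|83.54 - 84.349| = 0.8090
|131.16 - 132.44| = 1.2800
|138.11 - 139.251| = 1.1410
|133.47 - 132.503| = 0.9670
|64.32 - 64.719| = 0.3990
hysteresis = max(diffs) = 1.2800

1.2800


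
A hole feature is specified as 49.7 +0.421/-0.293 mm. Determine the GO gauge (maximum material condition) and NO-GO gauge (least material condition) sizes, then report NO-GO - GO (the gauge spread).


GO = nominal - lower_tol (smallest hole = maximum material condition)
GO = 49.7 - 0.293 = 49.407
NO-GO = nominal + upper_tol (largest hole = least material condition)
NO-GO = 49.7 + 0.421 = 50.121
spread = NO-GO - GO = 50.121 - 49.407 = 0.7140

0.7140


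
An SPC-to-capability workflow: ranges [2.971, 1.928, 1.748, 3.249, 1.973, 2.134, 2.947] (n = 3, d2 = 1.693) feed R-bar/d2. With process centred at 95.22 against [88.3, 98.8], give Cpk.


R_bar = (2.971 + 1.928 + 1.748 + 3.249 + 1.973 + 2.134 + 2.947) / 7 = 2.4214286
sigma = R_bar / d2 = 2.4214286 / 1.693 = 1.4302591
Cp = (USL - LSL)/(6*sigma) = (98.8 - 88.3)/(6*1.4302591) = 1.2236
Cpu = (98.8 - 95.22)/(3*1.4302591) = 0.8343
Cpl = (95.22 - 88.3)/(3*1.4302591) = 1.6128
Cpk = min(Cpu, Cpl) = 0.8343

0.8343


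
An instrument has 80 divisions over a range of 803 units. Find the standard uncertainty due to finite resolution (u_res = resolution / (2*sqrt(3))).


resolution = range / divisions
resolution = 803 / 80 = 10.0375
u_res = resolution / (2*sqrt(3))
u_res = 10.0375 / 3.4641016
u_res = 2.8976

2.8976


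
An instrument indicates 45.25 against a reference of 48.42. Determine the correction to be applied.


Correction = standard - reading
= 48.42 - 45.25
= 3.1700

3.1700


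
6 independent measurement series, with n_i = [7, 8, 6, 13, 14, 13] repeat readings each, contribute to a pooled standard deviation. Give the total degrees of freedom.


nu = sum_i (n_i - 1)
nu = ((7 - 1) + (8 - 1) + (6 - 1) + (13 - 1) + (14 - 1) + (13 - 1))
nu = 6 + 7 + 5 + 12 + 13 + 12
nu = 55

55


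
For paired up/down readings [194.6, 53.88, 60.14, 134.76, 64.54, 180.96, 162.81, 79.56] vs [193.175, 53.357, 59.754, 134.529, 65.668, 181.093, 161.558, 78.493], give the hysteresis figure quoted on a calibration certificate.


|194.6 - 193.175| = 1.4250
|53.88 - 53.357| = 0.5230
|60.14 - 59.754| = 0.3860
|134.76 - 134.529| = 0.2310
|64.54 - 65.668| = 1.1280
|180.96 - 181.093| = 0.1330
|162.81 - 161.558| = 1.2520
|79.56 - 78.493| = 1.0670
hysteresis = max(diffs) = 1.4250

1.4250


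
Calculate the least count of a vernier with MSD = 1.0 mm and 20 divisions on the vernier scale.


LC = MSD / n_div
= 1.0 / 20
= 0.0500

0.0500


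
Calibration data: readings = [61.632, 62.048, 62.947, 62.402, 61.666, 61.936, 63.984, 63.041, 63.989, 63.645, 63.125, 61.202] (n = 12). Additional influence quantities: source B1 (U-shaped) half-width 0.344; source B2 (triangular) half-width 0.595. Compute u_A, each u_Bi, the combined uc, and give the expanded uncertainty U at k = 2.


mean = (61.632 + 62.048 + 62.947 + 62.402 + 61.666 + 61.936 + 63.984 + 63.041 + 63.989 + 63.645 + 63.125 + 61.202) / 12 = 62.63475
s = sqrt(sum((x - mean)^2)/(n-1)) = 0.95638592
u_A = s / sqrt(n) = 0.95638592 / sqrt(12) = 0.27608483
u_B1 = 0.344 / sqrt(2) = 0.24324473
u_B2 = 0.595 / sqrt(6) = 0.24290773
uc = sqrt(0.27608483^2 + 0.24324473^2 + 0.24290773^2) = 0.44090248
U = k * uc = 2 * 0.44090248
U = 0.8818

0.8818


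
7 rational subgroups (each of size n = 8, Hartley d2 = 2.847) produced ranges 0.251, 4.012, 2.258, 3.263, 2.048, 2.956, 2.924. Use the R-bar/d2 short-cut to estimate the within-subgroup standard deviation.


R_bar = (0.251 + 4.012 + 2.258 + 3.263 + 2.048 + 2.956 + 2.924) / 7
R_bar = 17.712 / 7 = 2.5302857
sigma_hat = R_bar / d2 = 2.5302857 / 2.847 = 0.8888

0.8888


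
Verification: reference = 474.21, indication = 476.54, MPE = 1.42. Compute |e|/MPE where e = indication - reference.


e = indication - reference = 476.54 - 474.21 = 2.3300
|e| = 2.3300
ratio = |e| / MPE = 2.3300 / 1.42
ratio = 1.6408

1.6408


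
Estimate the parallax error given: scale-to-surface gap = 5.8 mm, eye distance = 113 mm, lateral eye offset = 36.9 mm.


error = h * offset / d
= 5.8 * 36.9 / 113
= 1.8940

1.8940


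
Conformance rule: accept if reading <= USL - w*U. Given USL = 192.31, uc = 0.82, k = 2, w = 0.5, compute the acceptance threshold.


U = k * uc = 2 * 0.82 = 1.64
guard band g = w * U = 0.5 * 1.64 = 0.82
AL = USL - g = 192.31 - 0.82
AL = 191.4900

191.4900


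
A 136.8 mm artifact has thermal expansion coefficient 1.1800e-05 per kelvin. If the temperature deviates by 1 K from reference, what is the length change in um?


dL = L * alpha * dT
= 136.8 * 1.1800e-05 * 1
= 0.0016142 mm
dL_um = 0.0016142 * 1000 = 1.6142 um

1.6142


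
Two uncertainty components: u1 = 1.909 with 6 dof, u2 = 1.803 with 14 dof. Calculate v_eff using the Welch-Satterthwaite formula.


uc = sqrt(u1^2 + u2^2) = sqrt(1.909^2 + 1.803^2) = 2.6258503
v_eff = uc^4 / (u1^4/v1 + u2^4/v2)
= 2.6258503^4 / (1.909^4/6 + 1.803^4/14)
= 47.542263 / 2.9683039
v_eff = 16.0166

16.0166


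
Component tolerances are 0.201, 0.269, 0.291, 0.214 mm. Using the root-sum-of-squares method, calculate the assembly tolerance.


RSS = sqrt(0.201^2 + 0.269^2 + 0.291^2 + 0.214^2)
= sqrt(0.243239)
= 0.4932

0.4932


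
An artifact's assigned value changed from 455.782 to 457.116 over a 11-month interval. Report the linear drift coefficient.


rate = (v2 - v1) / months
= (457.116 - 455.782) / 11
= 1.3340 / 11
= 0.1213

0.1213


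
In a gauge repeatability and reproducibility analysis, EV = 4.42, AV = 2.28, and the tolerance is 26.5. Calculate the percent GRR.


GRR = sqrt(EV^2 + AV^2) = sqrt(4.42^2 + 2.28^2) = 4.9734093
%GRR = GRR / tol * 100 = 4.9734093 / 26.5 * 100
%GRR = 18.7676

18.7676


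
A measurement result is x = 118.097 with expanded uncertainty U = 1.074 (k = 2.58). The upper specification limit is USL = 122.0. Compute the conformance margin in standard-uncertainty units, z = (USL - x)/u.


u = U / k = 1.074 / 2.58 = 0.41627907
margin = |USL - x| = |122.0 - 118.097| = 3.903
z = margin / u = 3.903 / 0.41627907
z = 9.3759

9.3759


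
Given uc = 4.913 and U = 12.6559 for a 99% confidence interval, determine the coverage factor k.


k = U / uc
k = 12.6559 / 4.913
k = 2.576

2.576


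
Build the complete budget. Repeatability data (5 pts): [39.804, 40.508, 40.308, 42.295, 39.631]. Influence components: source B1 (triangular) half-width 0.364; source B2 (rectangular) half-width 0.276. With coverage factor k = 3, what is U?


mean = (39.804 + 40.508 + 40.308 + 42.295 + 39.631) / 5 = 40.5092
s = sqrt(sum((x - mean)^2)/(n-1)) = 1.060437
u_A = s / sqrt(n) = 1.060437 / sqrt(5) = 0.47424184
u_B1 = 0.364 / sqrt(6) = 0.14860238
u_B2 = 0.276 / sqrt(3) = 0.15934867
uc = sqrt(0.47424184^2 + 0.14860238^2 + 0.15934867^2) = 0.52190036
U = k * uc = 3 * 0.52190036
U = 1.5657

1.5657


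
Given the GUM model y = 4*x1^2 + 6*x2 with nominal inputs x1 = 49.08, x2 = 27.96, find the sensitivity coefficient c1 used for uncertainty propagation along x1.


y = 4*x1^2 + 6*x2
dy/dx1 = 2*4*x1
Evaluate at x1 = 49.08: c1 = 8 * 49.08
c1 = 392.6400

392.6400


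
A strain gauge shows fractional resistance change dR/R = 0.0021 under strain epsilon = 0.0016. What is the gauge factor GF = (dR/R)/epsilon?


GF = (dR/R) / epsilon
= 0.0021 / 0.0016
= 1.3125

1.3125


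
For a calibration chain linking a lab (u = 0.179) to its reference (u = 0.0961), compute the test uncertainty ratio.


TUR = u_lab / u_ref
= 0.179 / 0.0961
= 1.8626

1.8626


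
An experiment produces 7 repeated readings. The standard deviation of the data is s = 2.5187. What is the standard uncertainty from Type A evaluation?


u_A = s / sqrt(n)
u_A = 2.5187 / sqrt(7)
u_A = 2.5187 / 2.6457513
u_A = 0.9520

0.9520


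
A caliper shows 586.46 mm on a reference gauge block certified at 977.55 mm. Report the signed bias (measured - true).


Systematic error = measured - true
= 586.46 - 977.55
= -391.0900

-391.0900


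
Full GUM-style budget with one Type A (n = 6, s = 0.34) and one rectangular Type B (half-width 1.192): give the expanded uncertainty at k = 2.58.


u_A = s / sqrt(n) = 0.34 / sqrt(6) = 0.13880442
u_B = half_width / sqrt(3) = 1.192 / sqrt(3) = 0.68820152
uc = sqrt(u_A^2 + u_B^2) = sqrt(0.13880442^2 + 0.68820152^2) = 0.70205983
U = k * uc = 2.58 * 0.70205983
U = 1.8113

1.8113


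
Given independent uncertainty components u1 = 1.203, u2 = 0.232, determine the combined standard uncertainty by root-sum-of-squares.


uc = sqrt(1.203^2 + 0.232^2)
uc = sqrt(1.501033)
uc = 1.2252

1.2252


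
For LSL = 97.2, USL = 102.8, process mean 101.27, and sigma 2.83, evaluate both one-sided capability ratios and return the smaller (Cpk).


Cpu = (USL - mean) / (3*sigma) = (102.8 - 101.27) / (3*2.83) = 0.1802
Cpl = (mean - LSL) / (3*sigma) = (101.27 - 97.2) / (3*2.83) = 0.4794
Cpk = min(Cpu, Cpl) = 0.1802

0.1802


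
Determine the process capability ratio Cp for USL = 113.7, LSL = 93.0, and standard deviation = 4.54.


Cp = (USL - LSL) / (6 * sigma)
= (113.7 - 93.0) / (6 * 4.54)
= 20.7000 / 27.2400
= 0.7599

0.7599


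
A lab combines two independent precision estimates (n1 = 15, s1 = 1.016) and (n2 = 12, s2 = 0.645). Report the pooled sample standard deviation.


s_p = sqrt(((n1-1)*s1^2 + (n2-1)*s2^2) / (n1+n2-2))
numerator = (15-1)*1.016^2 + (12-1)*0.645^2 = 14.451584 + 4.576275 = 19.027859
denominator = 15 + 12 - 2 = 25
s_p^2 = 19.027859 / 25 = 0.76111436
s_p = sqrt(0.76111436) = 0.8724

0.8724


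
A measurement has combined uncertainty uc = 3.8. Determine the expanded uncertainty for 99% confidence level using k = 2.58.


U = k * uc
U = 2.58 * 3.8
U = 9.8040

9.8040


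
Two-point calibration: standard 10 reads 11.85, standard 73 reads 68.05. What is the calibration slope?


slope = (y2 - y1) / (x2 - x1)
= (68.05 - 11.85) / (73 - 10)
= 56.2000 / 63
= 0.8921

0.8921


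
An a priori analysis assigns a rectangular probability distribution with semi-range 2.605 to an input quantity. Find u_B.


u_B = half_width / sqrt(3)
u_B = 2.605 / 1.7320508
u_B = 1.5040

1.5040


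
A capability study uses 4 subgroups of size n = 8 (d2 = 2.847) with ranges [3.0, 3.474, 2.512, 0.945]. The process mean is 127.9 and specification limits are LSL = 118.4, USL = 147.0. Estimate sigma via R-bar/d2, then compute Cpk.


R_bar = (3.0 + 3.474 + 2.512 + 0.945) / 4 = 2.48275
sigma = R_bar / d2 = 2.48275 / 2.847 = 0.87205831
Cp = (USL - LSL)/(6*sigma) = (147.0 - 118.4)/(6*0.87205831) = 5.4660
Cpu = (147.0 - 127.9)/(3*0.87205831) = 7.3007
Cpl = (127.9 - 118.4)/(3*0.87205831) = 3.6313
Cpk = min(Cpu, Cpl) = 3.6313

3.6313


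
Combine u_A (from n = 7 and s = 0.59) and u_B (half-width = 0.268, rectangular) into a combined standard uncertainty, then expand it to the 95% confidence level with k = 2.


u_A = s / sqrt(n) = 0.59 / sqrt(7) = 0.22299904
u_B = half_width / sqrt(3) = 0.268 / sqrt(3) = 0.15472987
uc = sqrt(u_A^2 + u_B^2) = sqrt(0.22299904^2 + 0.15472987^2) = 0.271422
U = k * uc = 2 * 0.271422
U = 0.5428

0.5428


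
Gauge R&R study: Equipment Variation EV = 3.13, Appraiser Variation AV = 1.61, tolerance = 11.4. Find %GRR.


GRR = sqrt(EV^2 + AV^2) = sqrt(3.13^2 + 1.61^2) = 3.5198011
%GRR = GRR / tol * 100 = 3.5198011 / 11.4 * 100
%GRR = 30.8754

30.8754


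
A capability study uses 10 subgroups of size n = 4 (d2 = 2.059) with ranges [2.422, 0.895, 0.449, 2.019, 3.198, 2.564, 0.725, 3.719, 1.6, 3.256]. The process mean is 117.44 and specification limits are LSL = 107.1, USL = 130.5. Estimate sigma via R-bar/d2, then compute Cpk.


R_bar = (2.422 + 0.895 + 0.449 + 2.019 + 3.198 + 2.564 + 0.725 + 3.719 + 1.6 + 3.256) / 10 = 2.0847
sigma = R_bar / d2 = 2.0847 / 2.059 = 1.0124818
Cp = (USL - LSL)/(6*sigma) = (130.5 - 107.1)/(6*1.0124818) = 3.8519
Cpu = (130.5 - 117.44)/(3*1.0124818) = 4.2997
Cpl = (117.44 - 107.1)/(3*1.0124818) = 3.4042
Cpk = min(Cpu, Cpl) = 3.4042

3.4042


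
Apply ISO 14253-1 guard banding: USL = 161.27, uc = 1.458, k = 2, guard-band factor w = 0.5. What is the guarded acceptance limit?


U = k * uc = 2 * 1.458 = 2.916
guard band g = w * U = 0.5 * 2.916 = 1.458
AL = USL - g = 161.27 - 1.458
AL = 159.8120

159.8120


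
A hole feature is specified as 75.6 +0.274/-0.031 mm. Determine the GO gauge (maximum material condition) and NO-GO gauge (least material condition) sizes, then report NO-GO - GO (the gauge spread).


GO = nominal - lower_tol (smallest hole = maximum material condition)
GO = 75.6 - 0.031 = 75.569
NO-GO = nominal + upper_tol (largest hole = least material condition)
NO-GO = 75.6 + 0.274 = 75.874
spread = NO-GO - GO = 75.874 - 75.569 = 0.3050

0.3050


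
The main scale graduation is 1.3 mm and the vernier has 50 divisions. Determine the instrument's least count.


LC = MSD / n_div
= 1.3 / 50
= 0.0260

0.0260


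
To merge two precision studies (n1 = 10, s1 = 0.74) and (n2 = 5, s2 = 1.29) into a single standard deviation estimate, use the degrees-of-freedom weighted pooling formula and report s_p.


s_p = sqrt(((n1-1)*s1^2 + (n2-1)*s2^2) / (n1+n2-2))
numerator = (10-1)*0.74^2 + (5-1)*1.29^2 = 4.9284 + 6.6564 = 11.5848
denominator = 10 + 5 - 2 = 13
s_p^2 = 11.5848 / 13 = 0.89113846
s_p = sqrt(0.89113846) = 0.9440

0.9440


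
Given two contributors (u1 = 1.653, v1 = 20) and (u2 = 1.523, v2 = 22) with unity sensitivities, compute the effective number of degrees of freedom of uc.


uc = sqrt(u1^2 + u2^2) = sqrt(1.653^2 + 1.523^2) = 2.2476517
v_eff = uc^4 / (u1^4/v1 + u2^4/v2)
= 2.2476517^4 / (1.653^4/20 + 1.523^4/22)
= 25.522079 / 0.61785816
v_eff = 41.3073

41.3073


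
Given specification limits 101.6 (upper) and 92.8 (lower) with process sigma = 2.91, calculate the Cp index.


Cp = (USL - LSL) / (6 * sigma)
= (101.6 - 92.8) / (6 * 2.91)
= 8.8000 / 17.4600
= 0.5040

0.5040


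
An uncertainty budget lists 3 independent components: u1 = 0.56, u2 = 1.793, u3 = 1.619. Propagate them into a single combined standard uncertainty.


uc = sqrt(0.56^2 + 1.793^2 + 1.619^2)
uc = sqrt(6.14961)
uc = 2.4798

2.4798


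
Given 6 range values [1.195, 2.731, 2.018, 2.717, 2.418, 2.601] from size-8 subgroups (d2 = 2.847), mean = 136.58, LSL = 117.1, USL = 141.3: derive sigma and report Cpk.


R_bar = (1.195 + 2.731 + 2.018 + 2.717 + 2.418 + 2.601) / 6 = 2.28
sigma = R_bar / d2 = 2.28 / 2.847 = 0.80084299
Cp = (USL - LSL)/(6*sigma) = (141.3 - 117.1)/(6*0.80084299) = 5.0364
Cpu = (141.3 - 136.58)/(3*0.80084299) = 1.9646
Cpl = (136.58 - 117.1)/(3*0.80084299) = 8.1081
Cpk = min(Cpu, Cpl) = 1.9646

1.9646


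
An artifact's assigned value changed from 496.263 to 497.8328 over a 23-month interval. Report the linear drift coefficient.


rate = (v2 - v1) / months
= (497.8328 - 496.263) / 23
= 1.5698 / 23
= 0.0683

0.0683


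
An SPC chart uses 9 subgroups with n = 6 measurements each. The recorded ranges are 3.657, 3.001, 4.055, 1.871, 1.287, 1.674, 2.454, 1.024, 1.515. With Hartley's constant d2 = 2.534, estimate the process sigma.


R_bar = (3.657 + 3.001 + 4.055 + 1.871 + 1.287 + 1.674 + 2.454 + 1.024 + 1.515) / 9
R_bar = 20.538 / 9 = 2.282
sigma_hat = R_bar / d2 = 2.282 / 2.534 = 0.9006

0.9006


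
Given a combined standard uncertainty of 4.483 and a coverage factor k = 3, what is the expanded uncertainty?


U = k * uc
U = 3 * 4.483
U = 13.4490

13.4490


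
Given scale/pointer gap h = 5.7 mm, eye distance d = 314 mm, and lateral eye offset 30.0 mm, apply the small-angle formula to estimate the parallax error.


error = h * offset / d
= 5.7 * 30.0 / 314
= 0.5446

0.5446


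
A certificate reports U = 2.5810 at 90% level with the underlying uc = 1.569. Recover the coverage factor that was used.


k = U / uc
k = 2.5810 / 1.569
k = 1.645

1.645


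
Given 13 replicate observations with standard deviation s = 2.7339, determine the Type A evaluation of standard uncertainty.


u_A = s / sqrt(n)
u_A = 2.7339 / sqrt(13)
u_A = 2.7339 / 3.6055513
u_A = 0.7582

0.7582


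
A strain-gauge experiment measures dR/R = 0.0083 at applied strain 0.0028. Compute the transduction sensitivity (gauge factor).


GF = (dR/R) / epsilon
= 0.0083 / 0.0028
= 2.9643

2.9643


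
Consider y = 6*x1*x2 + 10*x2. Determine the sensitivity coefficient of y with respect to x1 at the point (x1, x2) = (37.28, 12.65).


y = 6*x1*x2 + 10*x2
dy/dx1 = 6*x2
Evaluate at x2 = 12.65: c1 = 6 * 12.65
c1 = 75.9000

75.9000


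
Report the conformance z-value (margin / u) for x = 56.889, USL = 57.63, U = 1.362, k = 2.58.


u = U / k = 1.362 / 2.58 = 0.52790698
margin = |USL - x| = |57.63 - 56.889| = 0.741
z = margin / u = 0.741 / 0.52790698
z = 1.4037

1.4037


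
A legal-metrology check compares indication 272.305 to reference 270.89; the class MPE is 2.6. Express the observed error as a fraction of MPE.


e = indication - reference = 272.305 - 270.89 = 1.4150
|e| = 1.4150
ratio = |e| / MPE = 1.4150 / 2.6
ratio = 0.5442

0.5442


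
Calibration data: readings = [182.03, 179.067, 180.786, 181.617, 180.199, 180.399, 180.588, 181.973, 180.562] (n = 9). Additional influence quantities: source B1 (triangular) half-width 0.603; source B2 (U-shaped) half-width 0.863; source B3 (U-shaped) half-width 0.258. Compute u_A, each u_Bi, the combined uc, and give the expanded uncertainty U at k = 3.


mean = (182.03 + 179.067 + 180.786 + 181.617 + 180.199 + 180.399 + 180.588 + 181.973 + 180.562) / 9 = 180.8023333
s = sqrt(sum((x - mean)^2)/(n-1)) = 0.94758535
u_A = s / sqrt(n) = 0.94758535 / sqrt(9) = 0.31586178
u_B1 = 0.603 / sqrt(6) = 0.24617372
u_B2 = 0.863 / sqrt(2) = 0.61023315
u_B3 = 0.258 / sqrt(2) = 0.18243355
uc = sqrt(0.31586178^2 + 0.24617372^2 + 0.61023315^2 + 0.18243355^2) = 0.75235408
U = k * uc = 3 * 0.75235408
U = 2.2571

2.2571


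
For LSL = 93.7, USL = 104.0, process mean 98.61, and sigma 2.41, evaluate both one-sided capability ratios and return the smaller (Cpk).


Cpu = (USL - mean) / (3*sigma) = (104.0 - 98.61) / (3*2.41) = 0.7455
Cpl = (mean - LSL) / (3*sigma) = (98.61 - 93.7) / (3*2.41) = 0.6791
Cpk = min(Cpu, Cpl) = 0.6791

0.6791


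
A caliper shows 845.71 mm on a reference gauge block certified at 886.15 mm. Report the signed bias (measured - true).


Systematic error = measured - true
= 845.71 - 886.15
= -40.4400

-40.4400


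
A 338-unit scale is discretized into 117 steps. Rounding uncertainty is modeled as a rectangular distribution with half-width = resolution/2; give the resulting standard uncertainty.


resolution = range / divisions
resolution = 338 / 117 = 2.8888889
u_res = resolution / (2*sqrt(3))
u_res = 2.8888889 / 3.4641016
u_res = 0.8340

0.8340


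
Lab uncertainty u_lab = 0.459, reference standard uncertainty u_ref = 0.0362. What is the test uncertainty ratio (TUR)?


TUR = u_lab / u_ref
= 0.459 / 0.0362
= 12.6796

12.6796


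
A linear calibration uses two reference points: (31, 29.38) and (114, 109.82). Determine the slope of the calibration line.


slope = (y2 - y1) / (x2 - x1)
= (109.82 - 29.38) / (114 - 31)
= 80.4400 / 83
= 0.9692

0.9692


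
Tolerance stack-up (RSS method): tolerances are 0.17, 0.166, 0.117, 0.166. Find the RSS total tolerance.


RSS = sqrt(0.17^2 + 0.166^2 + 0.117^2 + 0.166^2)
= sqrt(0.097701)
= 0.3126

0.3126


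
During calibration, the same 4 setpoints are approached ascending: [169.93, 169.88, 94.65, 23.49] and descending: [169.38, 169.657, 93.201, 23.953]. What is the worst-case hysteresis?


|169.93 - 169.38| = 0.5500
|169.88 - 169.657| = 0.2230
|94.65 - 93.201| = 1.4490
|23.49 - 23.953| = 0.4630
hysteresis = max(diffs) = 1.4490

1.4490


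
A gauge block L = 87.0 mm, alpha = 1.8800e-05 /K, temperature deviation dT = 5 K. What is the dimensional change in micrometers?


dL = L * alpha * dT
= 87.0 * 1.8800e-05 * 5
= 0.0081780 mm
dL_um = 0.0081780 * 1000 = 8.1780 um

8.1780


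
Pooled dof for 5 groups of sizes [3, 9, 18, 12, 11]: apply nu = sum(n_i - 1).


nu = sum_i (n_i - 1)
nu = ((3 - 1) + (9 - 1) + (18 - 1) + (12 - 1) + (11 - 1))
nu = 2 + 8 + 17 + 11 + 10
nu = 48

48


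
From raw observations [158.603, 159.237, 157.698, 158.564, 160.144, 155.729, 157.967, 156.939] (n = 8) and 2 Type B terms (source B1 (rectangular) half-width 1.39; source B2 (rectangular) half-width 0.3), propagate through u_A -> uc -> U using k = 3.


mean = (158.603 + 159.237 + 157.698 + 158.564 + 160.144 + 155.729 + 157.967 + 156.939) / 8 = 158.110125
s = sqrt(sum((x - mean)^2)/(n-1)) = 1.3673251
u_A = s / sqrt(n) = 1.3673251 / sqrt(8) = 0.48342243
u_B1 = 1.39 / sqrt(3) = 0.80251687
u_B2 = 0.3 / sqrt(3) = 0.17320508
uc = sqrt(0.48342243^2 + 0.80251687^2 + 0.17320508^2) = 0.95274896
U = k * uc = 3 * 0.95274896
U = 2.8582

2.8582


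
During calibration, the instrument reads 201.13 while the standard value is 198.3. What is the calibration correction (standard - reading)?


Correction = standard - reading
= 198.3 - 201.13
= -2.8300

-2.8300


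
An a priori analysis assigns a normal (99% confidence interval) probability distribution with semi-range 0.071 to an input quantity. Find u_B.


u_B = half_width / 2.576
u_B = 0.071 / 2.576
u_B = 0.0276

0.0276


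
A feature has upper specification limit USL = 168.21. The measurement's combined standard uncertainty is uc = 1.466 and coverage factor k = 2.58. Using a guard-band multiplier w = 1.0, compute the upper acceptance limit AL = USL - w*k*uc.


U = k * uc = 2.58 * 1.466 = 3.78228
guard band g = w * U = 1.0 * 3.78228 = 3.78228
AL = USL - g = 168.21 - 3.78228
AL = 164.4277

164.4277


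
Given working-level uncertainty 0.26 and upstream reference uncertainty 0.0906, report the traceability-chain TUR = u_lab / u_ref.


TUR = u_lab / u_ref
= 0.26 / 0.0906
= 2.8698

2.8698


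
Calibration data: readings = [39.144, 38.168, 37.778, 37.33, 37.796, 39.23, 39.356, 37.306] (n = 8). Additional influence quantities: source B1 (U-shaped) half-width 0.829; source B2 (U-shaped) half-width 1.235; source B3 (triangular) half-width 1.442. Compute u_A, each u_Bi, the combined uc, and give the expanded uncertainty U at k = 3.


mean = (39.144 + 38.168 + 37.778 + 37.33 + 37.796 + 39.23 + 39.356 + 37.306) / 8 = 38.2635
s = sqrt(sum((x - mean)^2)/(n-1)) = 0.85811871
u_A = s / sqrt(n) = 0.85811871 / sqrt(8) = 0.30339078
u_B1 = 0.829 / sqrt(2) = 0.58619152
u_B2 = 1.235 / sqrt(2) = 0.87327687
u_B3 = 1.442 / sqrt(6) = 0.58869403
uc = sqrt(0.30339078^2 + 0.58619152^2 + 0.87327687^2 + 0.58869403^2) = 1.2429158
U = k * uc = 3 * 1.2429158
U = 3.7287

3.7287


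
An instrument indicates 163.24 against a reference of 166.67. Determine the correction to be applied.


Correction = standard - reading
= 166.67 - 163.24
= 3.4300

3.4300


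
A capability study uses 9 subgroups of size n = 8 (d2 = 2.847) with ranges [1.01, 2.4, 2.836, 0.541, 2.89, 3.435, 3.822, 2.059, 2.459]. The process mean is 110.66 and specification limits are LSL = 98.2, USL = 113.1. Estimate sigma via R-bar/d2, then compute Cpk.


R_bar = (1.01 + 2.4 + 2.836 + 0.541 + 2.89 + 3.435 + 3.822 + 2.059 + 2.459) / 9 = 2.3835556
sigma = R_bar / d2 = 2.3835556 / 2.847 = 0.83721658
Cp = (USL - LSL)/(6*sigma) = (113.1 - 98.2)/(6*0.83721658) = 2.9662
Cpu = (113.1 - 110.66)/(3*0.83721658) = 0.9715
Cpl = (110.66 - 98.2)/(3*0.83721658) = 4.9609
Cpk = min(Cpu, Cpl) = 0.9715

0.9715


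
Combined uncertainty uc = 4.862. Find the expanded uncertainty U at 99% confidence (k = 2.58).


U = k * uc
U = 2.58 * 4.862
U = 12.5440

12.5440


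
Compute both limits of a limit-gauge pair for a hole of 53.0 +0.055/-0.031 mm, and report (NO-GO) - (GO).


GO = nominal - lower_tol (smallest hole = maximum material condition)
GO = 53.0 - 0.031 = 52.969
NO-GO = nominal + upper_tol (largest hole = least material condition)
NO-GO = 53.0 + 0.055 = 53.055
spread = NO-GO - GO = 53.055 - 52.969 = 0.0860

0.0860


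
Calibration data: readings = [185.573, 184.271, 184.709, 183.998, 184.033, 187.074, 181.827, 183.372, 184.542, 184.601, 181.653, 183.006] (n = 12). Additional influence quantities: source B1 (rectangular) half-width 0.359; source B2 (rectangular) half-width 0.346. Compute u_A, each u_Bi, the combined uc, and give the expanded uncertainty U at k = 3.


mean = (185.573 + 184.271 + 184.709 + 183.998 + 184.033 + 187.074 + 181.827 + 183.372 + 184.542 + 184.601 + 181.653 + 183.006) / 12 = 184.0549167
s = sqrt(sum((x - mean)^2)/(n-1)) = 1.4994712
u_A = s / sqrt(n) = 1.4994712 / sqrt(12) = 0.43286005
u_B1 = 0.359 / sqrt(3) = 0.20726875
u_B2 = 0.346 / sqrt(3) = 0.19976319
uc = sqrt(0.43286005^2 + 0.20726875^2 + 0.19976319^2) = 0.51983987
U = k * uc = 3 * 0.51983987
U = 1.5595

1.5595


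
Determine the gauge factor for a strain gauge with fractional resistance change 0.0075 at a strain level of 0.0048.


GF = (dR/R) / epsilon
= 0.0075 / 0.0048
= 1.5625

1.5625


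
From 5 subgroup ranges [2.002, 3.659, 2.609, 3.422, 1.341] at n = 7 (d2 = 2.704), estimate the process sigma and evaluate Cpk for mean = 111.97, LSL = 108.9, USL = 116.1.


R_bar = (2.002 + 3.659 + 2.609 + 3.422 + 1.341) / 5 = 2.6066
sigma = R_bar / d2 = 2.6066 / 2.704 = 0.96397929
Cp = (USL - LSL)/(6*sigma) = (116.1 - 108.9)/(6*0.96397929) = 1.2448
Cpu = (116.1 - 111.97)/(3*0.96397929) = 1.4281
Cpl = (111.97 - 108.9)/(3*0.96397929) = 1.0616
Cpk = min(Cpu, Cpl) = 1.0616

1.0616


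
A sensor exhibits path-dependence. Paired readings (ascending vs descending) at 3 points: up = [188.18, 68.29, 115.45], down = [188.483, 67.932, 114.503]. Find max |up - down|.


|188.18 - 188.483| = 0.3030
|68.29 - 67.932| = 0.3580
|115.45 - 114.503| = 0.9470
hysteresis = max(diffs) = 0.9470

0.9470


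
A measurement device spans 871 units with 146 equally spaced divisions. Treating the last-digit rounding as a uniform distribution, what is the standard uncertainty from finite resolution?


resolution = range / divisions
resolution = 871 / 146 = 5.9657534
u_res = resolution / (2*sqrt(3))
u_res = 5.9657534 / 3.4641016
u_res = 1.7222

1.7222


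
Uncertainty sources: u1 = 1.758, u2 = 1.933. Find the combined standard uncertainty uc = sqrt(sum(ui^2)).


uc = sqrt(1.758^2 + 1.933^2)
uc = sqrt(6.827053)
uc = 2.6129

2.6129


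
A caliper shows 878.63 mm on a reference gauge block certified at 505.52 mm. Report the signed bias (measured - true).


Systematic error = measured - true
= 878.63 - 505.52
= 373.1100

373.1100


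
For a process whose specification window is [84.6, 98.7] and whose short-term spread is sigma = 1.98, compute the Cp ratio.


Cp = (USL - LSL) / (6 * sigma)
= (98.7 - 84.6) / (6 * 1.98)
= 14.1000 / 11.8800
= 1.1869

1.1869


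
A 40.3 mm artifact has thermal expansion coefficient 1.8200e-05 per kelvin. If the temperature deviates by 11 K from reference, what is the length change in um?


dL = L * alpha * dT
= 40.3 * 1.8200e-05 * 11
= 0.0080681 mm
dL_um = 0.0080681 * 1000 = 8.0681 um

8.0681


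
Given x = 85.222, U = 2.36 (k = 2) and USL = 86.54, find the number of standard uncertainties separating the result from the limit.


u = U / k = 2.36 / 2 = 1.18
margin = |USL - x| = |86.54 - 85.222| = 1.318
z = margin / u = 1.318 / 1.18
z = 1.1169

1.1169


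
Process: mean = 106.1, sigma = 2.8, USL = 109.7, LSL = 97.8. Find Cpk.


Cpu = (USL - mean) / (3*sigma) = (109.7 - 106.1) / (3*2.8) = 0.4286
Cpl = (mean - LSL) / (3*sigma) = (106.1 - 97.8) / (3*2.8) = 0.9881
Cpk = min(Cpu, Cpl) = 0.4286

0.4286


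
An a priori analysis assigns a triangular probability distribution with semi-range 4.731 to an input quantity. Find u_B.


u_B = half_width / sqrt(6)
u_B = 4.731 / 2.4494897
u_B = 1.9314

1.9314


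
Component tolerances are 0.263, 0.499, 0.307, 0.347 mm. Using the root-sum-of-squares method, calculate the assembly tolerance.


RSS = sqrt(0.263^2 + 0.499^2 + 0.307^2 + 0.347^2)
= sqrt(0.532828)
= 0.7300

0.7300


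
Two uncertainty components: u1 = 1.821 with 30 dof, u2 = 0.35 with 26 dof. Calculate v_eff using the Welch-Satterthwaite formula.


uc = sqrt(u1^2 + u2^2) = sqrt(1.821^2 + 0.35^2) = 1.8543303
v_eff = uc^4 / (u1^4/v1 + u2^4/v2)
= 1.8543303^4 / (1.821^4/30 + 0.35^4/26)
= 11.823563 / 0.36711476
v_eff = 32.2067

32.2067


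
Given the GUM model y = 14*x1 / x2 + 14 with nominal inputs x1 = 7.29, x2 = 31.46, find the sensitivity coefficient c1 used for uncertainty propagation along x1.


y = 14*x1 / x2 + 14
dy/dx1 = 14/x2
Evaluate at x2 = 31.46: c1 = 14 / 31.46
c1 = 0.4450

0.4450


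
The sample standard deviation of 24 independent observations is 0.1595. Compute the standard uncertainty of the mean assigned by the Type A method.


u_A = s / sqrt(n)
u_A = 0.1595 / sqrt(24)
u_A = 0.1595 / 4.8989795
u_A = 0.0326

0.0326


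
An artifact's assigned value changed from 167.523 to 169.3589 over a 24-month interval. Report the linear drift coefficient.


rate = (v2 - v1) / months
= (169.3589 - 167.523) / 24
= 1.8359 / 24
= 0.0765

0.0765


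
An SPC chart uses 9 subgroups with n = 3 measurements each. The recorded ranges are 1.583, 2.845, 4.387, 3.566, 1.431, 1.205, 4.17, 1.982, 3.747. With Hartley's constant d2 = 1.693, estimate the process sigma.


R_bar = (1.583 + 2.845 + 4.387 + 3.566 + 1.431 + 1.205 + 4.17 + 1.982 + 3.747) / 9
R_bar = 24.916 / 9 = 2.7684444
sigma_hat = R_bar / d2 = 2.7684444 / 1.693 = 1.6352

1.6352


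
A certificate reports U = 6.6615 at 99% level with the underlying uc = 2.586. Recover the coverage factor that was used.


k = U / uc
k = 6.6615 / 2.586
k = 2.576

2.576


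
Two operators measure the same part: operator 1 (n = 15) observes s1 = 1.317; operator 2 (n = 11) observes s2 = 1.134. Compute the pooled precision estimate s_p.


s_p = sqrt(((n1-1)*s1^2 + (n2-1)*s2^2) / (n1+n2-2))
numerator = (15-1)*1.317^2 + (11-1)*1.134^2 = 24.282846 + 12.85956 = 37.142406
denominator = 15 + 11 - 2 = 24
s_p^2 = 37.142406 / 24 = 1.5476003
s_p = sqrt(1.5476003) = 1.2440

1.2440


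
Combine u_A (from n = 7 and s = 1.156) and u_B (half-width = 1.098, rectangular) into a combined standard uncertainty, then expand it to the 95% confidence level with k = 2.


u_A = s / sqrt(n) = 1.156 / sqrt(7) = 0.43692693
u_B = half_width / sqrt(3) = 1.098 / sqrt(3) = 0.6339306
uc = sqrt(u_A^2 + u_B^2) = sqrt(0.43692693^2 + 0.6339306^2) = 0.76991762
U = k * uc = 2 * 0.76991762
U = 1.5398

1.5398
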